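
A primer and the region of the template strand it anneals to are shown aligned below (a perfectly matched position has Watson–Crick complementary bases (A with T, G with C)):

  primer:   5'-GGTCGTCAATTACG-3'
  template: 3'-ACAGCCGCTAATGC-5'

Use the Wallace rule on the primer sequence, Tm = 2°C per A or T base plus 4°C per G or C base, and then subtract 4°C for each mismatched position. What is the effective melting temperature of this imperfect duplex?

Primer base counts: A=3, T=4, G=4, C=3 → A+T=7, G+C=7
Perfect-match Tm = 2(7) + 4(7) = 14 + 28 = 42°C
Mismatches (positions where the bases are not complementary): 3 (at positions 1, 6, 8)
Effective Tm = 42 − 3×4 = 42 − 12 = 30°C

30°C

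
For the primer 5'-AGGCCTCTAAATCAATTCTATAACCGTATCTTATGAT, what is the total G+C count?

12

Scanning the sequence gives G=4, T=13, A=12, C=8.
Total G or C: 4 + 8 = 12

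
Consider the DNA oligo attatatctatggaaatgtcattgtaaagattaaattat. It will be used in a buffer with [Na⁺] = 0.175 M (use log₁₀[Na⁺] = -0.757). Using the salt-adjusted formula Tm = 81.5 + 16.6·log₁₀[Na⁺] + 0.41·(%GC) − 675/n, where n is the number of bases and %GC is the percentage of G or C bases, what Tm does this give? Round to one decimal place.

Length n = 39. Counting bases: C=2, A=16, G=5, T=16
G+C = 7, so %GC = 7/39 × 100 = 17.949%
Salt term: 16.6 × (-0.757) = -12.566
GC term: 0.41 × 17.949 = 7.359; length term: −675/39 = −17.308
Tm = 81.5 + (-12.566) + 7.359 − 17.308 = 58.985 → 59.0°C

59.0°C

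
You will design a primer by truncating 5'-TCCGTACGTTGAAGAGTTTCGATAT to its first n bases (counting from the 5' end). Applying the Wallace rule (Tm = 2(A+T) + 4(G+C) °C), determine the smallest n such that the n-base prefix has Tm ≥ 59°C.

n = 21

First 20 bases: TCCGTACGTTGAAGAGTTTC → Tm = 58°C (< 59°C)
First 21 bases: TCCGTACGTTGAAGAGTTTCG → Tm = 62°C (≥ 59°C)
Each additional base adds 2°C (A/T) or 4°C (G/C), so Tm is non-decreasing in n; n = 21 is the first length to reach 59°C.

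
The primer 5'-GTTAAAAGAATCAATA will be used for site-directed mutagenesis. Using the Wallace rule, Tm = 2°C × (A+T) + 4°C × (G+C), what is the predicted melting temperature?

Base counts: C=1, T=4, A=9, G=2
AT pairs contribute 13, GC pairs contribute 3.
Tm = 2(13) + 4(3) = 26 + 12 = 38°C

38°C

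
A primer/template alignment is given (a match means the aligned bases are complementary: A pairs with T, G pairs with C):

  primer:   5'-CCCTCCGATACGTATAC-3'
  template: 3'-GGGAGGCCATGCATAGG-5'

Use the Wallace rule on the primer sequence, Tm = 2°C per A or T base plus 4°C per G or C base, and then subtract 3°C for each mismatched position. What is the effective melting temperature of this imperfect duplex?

Primer base counts: A=4, T=4, G=2, C=7 → A+T=8, G+C=9
Perfect-match Tm = 2(8) + 4(9) = 16 + 36 = 52°C
Mismatches (positions where the bases are not complementary): 2 (at positions 8, 16)
Effective Tm = 52 − 2×3 = 52 − 6 = 46°C

46°C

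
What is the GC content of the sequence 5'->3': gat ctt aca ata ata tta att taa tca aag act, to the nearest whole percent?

T=12, A=15, G=2, C=4
G+C = 2 + 4 = 6 out of 33 bases
%GC = 6/33 × 100 = 18.18% ≈ 18%

18%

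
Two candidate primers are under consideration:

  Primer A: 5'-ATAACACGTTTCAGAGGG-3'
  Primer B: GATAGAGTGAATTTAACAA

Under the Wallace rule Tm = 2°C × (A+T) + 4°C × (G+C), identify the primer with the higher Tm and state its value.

Primer A: A+T=10, G+C=8 → Tm = 2(10)+4(8) = 52°C
Primer B: A+T=14, G+C=5 → Tm = 2(14)+4(5) = 48°C
52°C vs 48°C → primer A is higher.

Primer A, 52°C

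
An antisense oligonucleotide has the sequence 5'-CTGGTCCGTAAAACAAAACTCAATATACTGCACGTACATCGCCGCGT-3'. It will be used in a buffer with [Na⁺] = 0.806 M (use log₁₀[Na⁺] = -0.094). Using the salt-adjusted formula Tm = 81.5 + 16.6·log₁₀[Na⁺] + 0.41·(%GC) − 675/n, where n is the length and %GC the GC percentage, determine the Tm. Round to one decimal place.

84.8°C

Length n = 47. Counting bases: C=14, T=10, A=15, G=8
G+C = 22, so %GC = 22/47 × 100 = 46.809%
Salt term: 16.6 × (-0.094) = -1.56
GC term: 0.41 × 46.809 = 19.192; length term: −675/47 = −14.362
Tm = 81.5 + (-1.56) + 19.192 − 14.362 = 84.77 → 84.8°C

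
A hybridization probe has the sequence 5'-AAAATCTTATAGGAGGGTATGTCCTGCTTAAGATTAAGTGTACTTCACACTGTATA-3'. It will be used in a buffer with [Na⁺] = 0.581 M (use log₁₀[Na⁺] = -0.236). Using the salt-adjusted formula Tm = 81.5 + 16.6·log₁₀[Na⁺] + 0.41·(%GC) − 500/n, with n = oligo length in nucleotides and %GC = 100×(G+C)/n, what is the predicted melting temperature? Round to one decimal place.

82.6°C

Length n = 56. Base counts: A=18, C=8, T=19, G=11
G+C = 19, so %GC = 19/56 × 100 = 33.929%
Salt term: 16.6 × (-0.236) = -3.918
GC term: 0.41 × 33.929 = 13.911; length term: −500/56 = −8.929
Tm = 81.5 + (-3.918) + 13.911 − 8.929 = 82.564 → 82.6°C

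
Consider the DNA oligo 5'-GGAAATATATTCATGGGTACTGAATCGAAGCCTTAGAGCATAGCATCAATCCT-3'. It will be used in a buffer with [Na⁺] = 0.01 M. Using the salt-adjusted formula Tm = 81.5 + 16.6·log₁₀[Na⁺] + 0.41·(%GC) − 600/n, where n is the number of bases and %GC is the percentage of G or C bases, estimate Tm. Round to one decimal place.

53.2°C

Length n = 53. A=18, G=11, C=10, T=14
G+C = 21, so %GC = 21/53 × 100 = 39.623%
Salt term: 16.6 × (-2) = -33.2
GC term: 0.41 × 39.623 = 16.245; length term: −600/53 = −11.321
Tm = 81.5 + (-33.2) + 16.245 − 11.321 = 53.224 → 53.2°C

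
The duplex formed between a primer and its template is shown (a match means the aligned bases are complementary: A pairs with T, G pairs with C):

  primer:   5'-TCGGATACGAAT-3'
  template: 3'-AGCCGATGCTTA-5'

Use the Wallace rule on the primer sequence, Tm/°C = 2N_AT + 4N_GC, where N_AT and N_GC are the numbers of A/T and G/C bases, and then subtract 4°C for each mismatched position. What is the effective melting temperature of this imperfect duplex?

Primer base counts: A=4, T=3, G=3, C=2 → A+T=7, G+C=5
Perfect-match Tm = 2(7) + 4(5) = 14 + 20 = 34°C
Mismatches (positions where the bases are not complementary): 1 (at position 5)
Effective Tm = 34 − 1×4 = 34 − 4 = 30°C

30°C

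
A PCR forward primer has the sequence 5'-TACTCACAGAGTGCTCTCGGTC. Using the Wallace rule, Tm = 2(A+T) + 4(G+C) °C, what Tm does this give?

Scanning the sequence gives T=6, C=7, G=5, A=4.
AT pairs contribute 10, GC pairs contribute 12.
Tm = 2(10) + 4(12) = 20 + 48 = 68°C

68°C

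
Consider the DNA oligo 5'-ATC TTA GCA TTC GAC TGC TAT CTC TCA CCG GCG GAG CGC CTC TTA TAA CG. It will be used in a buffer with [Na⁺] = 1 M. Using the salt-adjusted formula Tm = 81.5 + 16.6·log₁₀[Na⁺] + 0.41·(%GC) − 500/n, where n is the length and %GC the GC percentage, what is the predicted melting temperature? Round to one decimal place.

Length n = 50. Scanning the sequence gives A=10, T=14, G=10, C=16.
G+C = 26, so %GC = 26/50 × 100 = 52%
Salt term: 16.6 × (0) = 0
GC term: 0.41 × 52 = 21.32; length term: −500/50 = −10
Tm = 81.5 + (0) + 21.32 − 10 = 92.82 → 92.8°C

92.8°C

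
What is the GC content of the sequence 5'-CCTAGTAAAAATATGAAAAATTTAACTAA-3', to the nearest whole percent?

17%

Counting bases: G=2, A=16, C=3, T=8
G+C = 2 + 3 = 5 out of 29 bases
%GC = 5/29 × 100 = 17.24% ≈ 17%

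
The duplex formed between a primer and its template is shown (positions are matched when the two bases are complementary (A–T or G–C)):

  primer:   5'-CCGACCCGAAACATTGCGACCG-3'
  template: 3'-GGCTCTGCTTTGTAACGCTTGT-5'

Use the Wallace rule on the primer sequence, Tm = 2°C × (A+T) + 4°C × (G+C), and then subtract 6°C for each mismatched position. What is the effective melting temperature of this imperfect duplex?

Primer base counts: A=6, T=2, G=5, C=9 → A+T=8, G+C=14
Perfect-match Tm = 2(8) + 4(14) = 16 + 56 = 72°C
Mismatches (positions where the bases are not complementary): 4 (at positions 5, 6, 20, 22)
Effective Tm = 72 − 4×6 = 72 − 24 = 48°C

48°C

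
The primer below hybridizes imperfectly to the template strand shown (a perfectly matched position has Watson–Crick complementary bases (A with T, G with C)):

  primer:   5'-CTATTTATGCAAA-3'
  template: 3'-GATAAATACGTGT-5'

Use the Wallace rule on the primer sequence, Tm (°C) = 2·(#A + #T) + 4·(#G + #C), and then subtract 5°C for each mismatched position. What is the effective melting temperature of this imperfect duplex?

Primer base counts: A=5, T=5, G=1, C=2 → A+T=10, G+C=3
Perfect-match Tm = 2(10) + 4(3) = 20 + 12 = 32°C
Mismatches (positions where the bases are not complementary): 1 (at position 12)
Effective Tm = 32 − 1×5 = 32 − 5 = 27°C

27°C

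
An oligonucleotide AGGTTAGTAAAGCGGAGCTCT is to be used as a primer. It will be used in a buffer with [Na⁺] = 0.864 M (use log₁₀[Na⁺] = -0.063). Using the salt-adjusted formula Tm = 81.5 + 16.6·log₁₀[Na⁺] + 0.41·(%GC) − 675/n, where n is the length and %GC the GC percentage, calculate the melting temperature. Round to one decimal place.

Length n = 21. Scanning the sequence gives A=6, G=7, C=3, T=5.
G+C = 10, so %GC = 10/21 × 100 = 47.619%
Salt term: 16.6 × (-0.063) = -1.046
GC term: 0.41 × 47.619 = 19.524; length term: −675/21 = −32.143
Tm = 81.5 + (-1.046) + 19.524 − 32.143 = 67.835 → 67.8°C

67.8°C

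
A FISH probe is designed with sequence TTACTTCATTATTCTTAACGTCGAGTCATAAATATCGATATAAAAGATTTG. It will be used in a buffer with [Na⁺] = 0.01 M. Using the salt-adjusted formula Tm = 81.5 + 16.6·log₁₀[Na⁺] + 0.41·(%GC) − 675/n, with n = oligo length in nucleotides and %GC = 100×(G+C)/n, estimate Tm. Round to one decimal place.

45.5°C

Length n = 51. Scanning the sequence gives A=18, G=6, C=7, T=20.
G+C = 13, so %GC = 13/51 × 100 = 25.49%
Salt term: 16.6 × (-2) = -33.2
GC term: 0.41 × 25.49 = 10.451; length term: −675/51 = −13.235
Tm = 81.5 + (-33.2) + 10.451 − 13.235 = 45.516 → 45.5°C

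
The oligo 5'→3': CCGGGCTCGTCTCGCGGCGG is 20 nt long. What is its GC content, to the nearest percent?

85%

A=0, G=9, T=3, C=8
G+C = 9 + 8 = 17 out of 20 bases
%GC = 17/20 × 100 = 85% ≈ 85%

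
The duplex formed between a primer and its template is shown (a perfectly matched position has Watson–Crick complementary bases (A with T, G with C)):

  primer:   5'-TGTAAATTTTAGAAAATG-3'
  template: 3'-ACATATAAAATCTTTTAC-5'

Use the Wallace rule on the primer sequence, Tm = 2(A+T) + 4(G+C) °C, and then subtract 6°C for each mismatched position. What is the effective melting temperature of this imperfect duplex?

Primer base counts: A=8, T=7, G=3, C=0 → A+T=15, G+C=3
Perfect-match Tm = 2(15) + 4(3) = 30 + 12 = 42°C
Mismatches (positions where the bases are not complementary): 1 (at position 5)
Effective Tm = 42 − 1×6 = 42 − 6 = 36°C

36°C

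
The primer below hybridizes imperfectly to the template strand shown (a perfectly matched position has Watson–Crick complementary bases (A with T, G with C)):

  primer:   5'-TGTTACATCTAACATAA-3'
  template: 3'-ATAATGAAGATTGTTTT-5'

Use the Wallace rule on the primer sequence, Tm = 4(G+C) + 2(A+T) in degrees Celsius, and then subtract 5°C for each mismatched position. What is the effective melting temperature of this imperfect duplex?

Primer base counts: A=7, T=6, G=1, C=3 → A+T=13, G+C=4
Perfect-match Tm = 2(13) + 4(4) = 26 + 16 = 42°C
Mismatches (positions where the bases are not complementary): 3 (at positions 2, 7, 15)
Effective Tm = 42 − 3×5 = 42 − 15 = 27°C

27°C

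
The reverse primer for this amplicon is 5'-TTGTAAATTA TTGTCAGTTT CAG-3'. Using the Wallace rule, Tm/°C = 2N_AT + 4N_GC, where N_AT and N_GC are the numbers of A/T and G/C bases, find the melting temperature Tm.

Base counts: T=11, G=4, C=2, A=6
A+T = 17, G+C = 6
Tm = 4·6 + 2·17 = 24 + 34 = 58°C

58°C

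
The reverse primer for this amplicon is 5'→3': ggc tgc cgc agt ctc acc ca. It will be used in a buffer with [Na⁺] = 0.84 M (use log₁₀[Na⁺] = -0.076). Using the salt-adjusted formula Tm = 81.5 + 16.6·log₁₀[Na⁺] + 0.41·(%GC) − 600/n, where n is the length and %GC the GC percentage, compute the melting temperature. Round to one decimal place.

Length n = 20. A=3, C=9, G=5, T=3
G+C = 14, so %GC = 14/20 × 100 = 70%
Salt term: 16.6 × (-0.076) = -1.262
GC term: 0.41 × 70 = 28.7; length term: −600/20 = −30
Tm = 81.5 + (-1.262) + 28.7 − 30 = 78.938 → 78.9°C

78.9°C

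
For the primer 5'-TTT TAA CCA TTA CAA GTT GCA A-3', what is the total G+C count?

T=8, G=2, A=8, C=4
G+C = 2 + 4 = 6

6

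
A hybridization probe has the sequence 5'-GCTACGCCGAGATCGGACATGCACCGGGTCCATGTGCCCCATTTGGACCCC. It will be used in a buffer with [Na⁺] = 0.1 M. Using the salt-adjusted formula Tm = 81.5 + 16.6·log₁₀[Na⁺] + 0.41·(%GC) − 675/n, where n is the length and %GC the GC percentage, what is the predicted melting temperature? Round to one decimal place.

Length n = 51. C=19, T=9, G=14, A=9
G+C = 33, so %GC = 33/51 × 100 = 64.706%
Salt term: 16.6 × (-1) = -16.6
GC term: 0.41 × 64.706 = 26.529; length term: −675/51 = −13.235
Tm = 81.5 + (-16.6) + 26.529 − 13.235 = 78.194 → 78.2°C

78.2°C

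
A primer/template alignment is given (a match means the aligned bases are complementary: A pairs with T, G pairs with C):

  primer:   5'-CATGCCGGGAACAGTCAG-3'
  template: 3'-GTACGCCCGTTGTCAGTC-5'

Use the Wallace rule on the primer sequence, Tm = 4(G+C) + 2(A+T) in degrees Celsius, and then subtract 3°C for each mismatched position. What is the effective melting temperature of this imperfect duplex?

52°C

Primer base counts: A=5, T=2, G=6, C=5 → A+T=7, G+C=11
Perfect-match Tm = 2(7) + 4(11) = 14 + 44 = 58°C
Mismatches (positions where the bases are not complementary): 2 (at positions 6, 9)
Effective Tm = 58 − 2×3 = 58 − 6 = 52°C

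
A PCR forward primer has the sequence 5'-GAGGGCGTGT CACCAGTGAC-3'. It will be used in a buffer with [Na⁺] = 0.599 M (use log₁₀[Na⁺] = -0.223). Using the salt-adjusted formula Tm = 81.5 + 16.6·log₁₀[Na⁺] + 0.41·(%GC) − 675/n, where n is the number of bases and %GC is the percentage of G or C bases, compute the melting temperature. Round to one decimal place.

Length n = 20. Base counts: T=3, G=8, C=5, A=4
G+C = 13, so %GC = 13/20 × 100 = 65%
Salt term: 16.6 × (-0.223) = -3.702
GC term: 0.41 × 65 = 26.65; length term: −675/20 = −33.75
Tm = 81.5 + (-3.702) + 26.65 − 33.75 = 70.698 → 70.7°C

70.7°C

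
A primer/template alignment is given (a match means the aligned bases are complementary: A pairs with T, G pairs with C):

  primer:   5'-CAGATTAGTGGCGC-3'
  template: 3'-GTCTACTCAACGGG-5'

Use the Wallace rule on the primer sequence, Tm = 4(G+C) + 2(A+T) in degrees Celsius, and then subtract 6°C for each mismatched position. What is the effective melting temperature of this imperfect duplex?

Primer base counts: A=3, T=3, G=5, C=3 → A+T=6, G+C=8
Perfect-match Tm = 2(6) + 4(8) = 12 + 32 = 44°C
Mismatches (positions where the bases are not complementary): 3 (at positions 6, 10, 13)
Effective Tm = 44 − 3×6 = 44 − 18 = 26°C

26°C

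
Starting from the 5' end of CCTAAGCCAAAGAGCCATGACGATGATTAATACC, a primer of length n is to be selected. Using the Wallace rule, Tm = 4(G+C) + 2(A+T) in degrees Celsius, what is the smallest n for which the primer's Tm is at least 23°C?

First 7 bases: CCTAAGC → Tm = 22°C (< 23°C)
First 8 bases: CCTAAGCC → Tm = 26°C (≥ 23°C)
Since every base adds ≥2°C, Tm only increases with n, so the threshold is first crossed at n = 8.

n = 8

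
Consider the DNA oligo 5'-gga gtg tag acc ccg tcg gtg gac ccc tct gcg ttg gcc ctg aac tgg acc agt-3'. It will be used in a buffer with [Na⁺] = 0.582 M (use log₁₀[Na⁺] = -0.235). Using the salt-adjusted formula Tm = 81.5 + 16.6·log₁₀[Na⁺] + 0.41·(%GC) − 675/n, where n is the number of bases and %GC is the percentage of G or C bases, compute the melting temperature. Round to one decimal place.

Length n = 54. T=11, C=17, G=18, A=8
G+C = 35, so %GC = 35/54 × 100 = 64.815%
Salt term: 16.6 × (-0.235) = -3.901
GC term: 0.41 × 64.815 = 26.574; length term: −675/54 = −12.5
Tm = 81.5 + (-3.901) + 26.574 − 12.5 = 91.673 → 91.7°C

91.7°C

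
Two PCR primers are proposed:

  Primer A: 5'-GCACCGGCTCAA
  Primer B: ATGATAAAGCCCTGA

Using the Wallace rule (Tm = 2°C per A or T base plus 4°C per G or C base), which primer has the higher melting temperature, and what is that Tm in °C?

Primer A: A+T=4, G+C=8 → Tm = 2(4)+4(8) = 40°C
Primer B: A+T=9, G+C=6 → Tm = 2(9)+4(6) = 42°C
40°C vs 42°C → primer B is higher.

Primer B, 42°C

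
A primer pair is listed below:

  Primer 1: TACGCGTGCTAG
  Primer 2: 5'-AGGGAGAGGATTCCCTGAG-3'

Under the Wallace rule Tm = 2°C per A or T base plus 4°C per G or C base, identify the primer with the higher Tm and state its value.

Primer 2, 60°C

Primer 1: A+T=5, G+C=7 → Tm = 2(5)+4(7) = 38°C
Primer 2: A+T=8, G+C=11 → Tm = 2(8)+4(11) = 60°C
38°C vs 60°C → primer 2 is higher.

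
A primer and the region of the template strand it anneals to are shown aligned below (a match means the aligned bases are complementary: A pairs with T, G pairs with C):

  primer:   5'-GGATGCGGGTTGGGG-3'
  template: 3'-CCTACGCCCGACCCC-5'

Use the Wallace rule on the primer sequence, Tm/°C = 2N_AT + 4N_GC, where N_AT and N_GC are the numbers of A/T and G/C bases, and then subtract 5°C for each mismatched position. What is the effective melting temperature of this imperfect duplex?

Primer base counts: A=1, T=3, G=10, C=1 → A+T=4, G+C=11
Perfect-match Tm = 2(4) + 4(11) = 8 + 44 = 52°C
Mismatches (positions where the bases are not complementary): 1 (at position 10)
Effective Tm = 52 − 1×5 = 52 − 5 = 47°C

47°C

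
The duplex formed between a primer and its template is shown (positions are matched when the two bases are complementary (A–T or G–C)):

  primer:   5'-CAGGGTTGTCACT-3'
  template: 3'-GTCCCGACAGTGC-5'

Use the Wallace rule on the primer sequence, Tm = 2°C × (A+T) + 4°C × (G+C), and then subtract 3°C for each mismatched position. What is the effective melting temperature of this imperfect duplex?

34°C

Primer base counts: A=2, T=4, G=4, C=3 → A+T=6, G+C=7
Perfect-match Tm = 2(6) + 4(7) = 12 + 28 = 40°C
Mismatches (positions where the bases are not complementary): 2 (at positions 6, 13)
Effective Tm = 40 − 2×3 = 40 − 6 = 34°C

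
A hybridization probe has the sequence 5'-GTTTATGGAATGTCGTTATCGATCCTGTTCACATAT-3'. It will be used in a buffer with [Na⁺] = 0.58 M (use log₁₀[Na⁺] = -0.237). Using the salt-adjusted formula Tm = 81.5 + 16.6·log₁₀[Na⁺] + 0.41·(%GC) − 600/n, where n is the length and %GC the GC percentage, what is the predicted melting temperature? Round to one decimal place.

Length n = 36. C=6, G=7, A=8, T=15
G+C = 13, so %GC = 13/36 × 100 = 36.111%
Salt term: 16.6 × (-0.237) = -3.934
GC term: 0.41 × 36.111 = 14.806; length term: −600/36 = −16.667
Tm = 81.5 + (-3.934) + 14.806 − 16.667 = 75.705 → 75.7°C

75.7°C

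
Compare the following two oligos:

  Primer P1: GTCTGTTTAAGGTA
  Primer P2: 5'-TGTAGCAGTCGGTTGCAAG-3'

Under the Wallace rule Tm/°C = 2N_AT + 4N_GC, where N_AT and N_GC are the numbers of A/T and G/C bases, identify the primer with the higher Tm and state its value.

Primer P2, 58°C

Primer P1: A+T=9, G+C=5 → Tm = 2(9)+4(5) = 38°C
Primer P2: A+T=9, G+C=10 → Tm = 2(9)+4(10) = 58°C
38°C vs 58°C → primer P2 is higher.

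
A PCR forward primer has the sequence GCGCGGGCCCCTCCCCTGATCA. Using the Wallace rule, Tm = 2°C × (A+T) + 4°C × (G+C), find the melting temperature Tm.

Counting bases: C=11, T=3, G=6, A=2
AT pairs contribute 5, GC pairs contribute 17.
Tm = 2×5 + 4×17 = 78°C

78°C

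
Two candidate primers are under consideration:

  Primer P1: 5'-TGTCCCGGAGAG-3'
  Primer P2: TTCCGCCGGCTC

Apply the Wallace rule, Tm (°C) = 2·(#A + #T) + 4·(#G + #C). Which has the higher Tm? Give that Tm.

Primer P2, 42°C

Primer P1: A+T=4, G+C=8 → Tm = 2(4)+4(8) = 40°C
Primer P2: A+T=3, G+C=9 → Tm = 2(3)+4(9) = 42°C
40°C vs 42°C → primer P2 is higher.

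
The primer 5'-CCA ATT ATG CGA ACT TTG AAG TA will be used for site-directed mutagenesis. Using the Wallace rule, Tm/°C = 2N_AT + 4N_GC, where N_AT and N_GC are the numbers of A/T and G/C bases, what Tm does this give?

62°C

T=7, C=4, G=4, A=8
AT pairs contribute 15, GC pairs contribute 8.
Tm = 4·8 + 2·15 = 32 + 30 = 62°C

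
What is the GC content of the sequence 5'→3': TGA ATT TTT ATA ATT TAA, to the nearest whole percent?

Scanning the sequence gives T=10, C=0, G=1, A=7.
G+C = 1 + 0 = 1 out of 18 bases
%GC = 1/18 × 100 = 5.556% ≈ 6%

6%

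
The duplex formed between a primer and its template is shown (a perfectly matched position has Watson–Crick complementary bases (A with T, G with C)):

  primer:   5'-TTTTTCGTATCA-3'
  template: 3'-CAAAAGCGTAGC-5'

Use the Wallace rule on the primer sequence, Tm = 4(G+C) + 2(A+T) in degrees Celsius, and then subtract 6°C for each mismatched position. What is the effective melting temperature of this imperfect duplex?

Primer base counts: A=2, T=7, G=1, C=2 → A+T=9, G+C=3
Perfect-match Tm = 2(9) + 4(3) = 18 + 12 = 30°C
Mismatches (positions where the bases are not complementary): 3 (at positions 1, 8, 12)
Effective Tm = 30 − 3×6 = 30 − 18 = 12°C

12°C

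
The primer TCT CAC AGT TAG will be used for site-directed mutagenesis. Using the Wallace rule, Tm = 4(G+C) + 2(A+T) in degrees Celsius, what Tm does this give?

34°C

Base counts: C=3, G=2, T=4, A=3
AT pairs contribute 7, GC pairs contribute 5.
Tm = 2(7) + 4(5) = 14 + 20 = 34°C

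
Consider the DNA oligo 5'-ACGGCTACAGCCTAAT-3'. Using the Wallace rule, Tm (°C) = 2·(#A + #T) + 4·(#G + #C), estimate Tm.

Scanning the sequence gives T=3, C=5, A=5, G=3.
AT pairs contribute 8, GC pairs contribute 8.
Tm = 2×8 + 4×8 = 48°C

48°C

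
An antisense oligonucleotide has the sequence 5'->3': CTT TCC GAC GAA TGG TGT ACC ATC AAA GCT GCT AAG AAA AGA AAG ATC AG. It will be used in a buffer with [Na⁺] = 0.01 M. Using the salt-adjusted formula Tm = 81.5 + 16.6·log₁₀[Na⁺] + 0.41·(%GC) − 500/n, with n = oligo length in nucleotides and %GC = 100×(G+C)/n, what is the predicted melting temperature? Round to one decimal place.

55.5°C

Length n = 50. T=10, C=10, A=19, G=11
G+C = 21, so %GC = 21/50 × 100 = 42%
Salt term: 16.6 × (-2) = -33.2
GC term: 0.41 × 42 = 17.22; length term: −500/50 = −10
Tm = 81.5 + (-33.2) + 17.22 − 10 = 55.52 → 55.5°C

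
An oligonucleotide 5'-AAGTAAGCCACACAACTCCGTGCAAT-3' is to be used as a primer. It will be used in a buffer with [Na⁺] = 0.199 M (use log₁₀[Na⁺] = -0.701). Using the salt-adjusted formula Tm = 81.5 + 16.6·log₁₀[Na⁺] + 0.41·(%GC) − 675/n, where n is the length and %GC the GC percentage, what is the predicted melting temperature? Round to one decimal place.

62.8°C

Length n = 26. C=8, A=10, T=4, G=4
G+C = 12, so %GC = 12/26 × 100 = 46.154%
Salt term: 16.6 × (-0.701) = -11.637
GC term: 0.41 × 46.154 = 18.923; length term: −675/26 = −25.962
Tm = 81.5 + (-11.637) + 18.923 − 25.962 = 62.824 → 62.8°C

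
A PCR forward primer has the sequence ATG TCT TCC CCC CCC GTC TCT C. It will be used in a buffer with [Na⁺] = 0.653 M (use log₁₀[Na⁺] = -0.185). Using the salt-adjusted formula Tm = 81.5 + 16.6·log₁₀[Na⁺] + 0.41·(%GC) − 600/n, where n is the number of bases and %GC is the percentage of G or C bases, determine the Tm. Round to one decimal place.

Length n = 22. Counting bases: A=1, G=2, T=7, C=12
G+C = 14, so %GC = 14/22 × 100 = 63.636%
Salt term: 16.6 × (-0.185) = -3.071
GC term: 0.41 × 63.636 = 26.091; length term: −600/22 = −27.273
Tm = 81.5 + (-3.071) + 26.091 − 27.273 = 77.247 → 77.2°C

77.2°C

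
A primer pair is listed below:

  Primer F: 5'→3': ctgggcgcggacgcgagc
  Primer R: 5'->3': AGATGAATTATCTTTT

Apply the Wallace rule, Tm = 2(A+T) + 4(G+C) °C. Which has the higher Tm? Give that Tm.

Primer F, 66°C

Primer F: A+T=3, G+C=15 → Tm = 2(3)+4(15) = 66°C
Primer R: A+T=13, G+C=3 → Tm = 2(13)+4(3) = 38°C
66°C vs 38°C → primer F is higher.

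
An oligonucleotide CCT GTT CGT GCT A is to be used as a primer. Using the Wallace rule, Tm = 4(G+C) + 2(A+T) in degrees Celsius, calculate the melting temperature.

40°C

A=1, T=5, C=4, G=3
A+T = 6, G+C = 7
Tm = 2×6 + 4×7 = 40°C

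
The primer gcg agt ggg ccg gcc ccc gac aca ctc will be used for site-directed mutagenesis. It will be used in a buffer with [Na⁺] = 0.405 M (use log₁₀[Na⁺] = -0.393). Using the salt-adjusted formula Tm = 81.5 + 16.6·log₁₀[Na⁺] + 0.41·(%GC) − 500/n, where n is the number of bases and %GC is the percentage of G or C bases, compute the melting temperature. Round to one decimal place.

88.3°C

Length n = 27. T=2, G=9, A=4, C=12
G+C = 21, so %GC = 21/27 × 100 = 77.778%
Salt term: 16.6 × (-0.393) = -6.524
GC term: 0.41 × 77.778 = 31.889; length term: −500/27 = −18.519
Tm = 81.5 + (-6.524) + 31.889 − 18.519 = 88.346 → 88.3°C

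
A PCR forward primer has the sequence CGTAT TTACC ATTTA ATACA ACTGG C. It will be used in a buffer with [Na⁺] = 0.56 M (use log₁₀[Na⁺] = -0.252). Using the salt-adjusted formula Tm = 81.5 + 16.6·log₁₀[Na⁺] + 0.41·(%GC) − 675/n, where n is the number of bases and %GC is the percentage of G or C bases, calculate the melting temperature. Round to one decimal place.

Length n = 26. C=6, T=9, A=8, G=3
G+C = 9, so %GC = 9/26 × 100 = 34.615%
Salt term: 16.6 × (-0.252) = -4.183
GC term: 0.41 × 34.615 = 14.192; length term: −675/26 = −25.962
Tm = 81.5 + (-4.183) + 14.192 − 25.962 = 65.547 → 65.5°C

65.5°C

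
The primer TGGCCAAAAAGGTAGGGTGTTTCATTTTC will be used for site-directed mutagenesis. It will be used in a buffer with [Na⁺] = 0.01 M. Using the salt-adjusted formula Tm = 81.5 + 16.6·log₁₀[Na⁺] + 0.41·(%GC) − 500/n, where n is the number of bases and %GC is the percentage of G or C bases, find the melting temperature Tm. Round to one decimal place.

Length n = 29. Base counts: C=4, T=10, A=7, G=8
G+C = 12, so %GC = 12/29 × 100 = 41.379%
Salt term: 16.6 × (-2) = -33.2
GC term: 0.41 × 41.379 = 16.965; length term: −500/29 = −17.241
Tm = 81.5 + (-33.2) + 16.965 − 17.241 = 48.024 → 48.0°C

48.0°C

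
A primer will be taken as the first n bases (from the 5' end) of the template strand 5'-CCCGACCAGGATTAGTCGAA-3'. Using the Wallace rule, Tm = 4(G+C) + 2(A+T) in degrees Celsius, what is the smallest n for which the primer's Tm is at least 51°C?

n = 17

First 16 bases: CCCGACCAGGATTAGT → Tm = 50°C (< 51°C)
First 17 bases: CCCGACCAGGATTAGTC → Tm = 54°C (≥ 51°C)
Each additional base adds 2°C (A/T) or 4°C (G/C), so Tm is non-decreasing in n; n = 17 is the first length to reach 51°C.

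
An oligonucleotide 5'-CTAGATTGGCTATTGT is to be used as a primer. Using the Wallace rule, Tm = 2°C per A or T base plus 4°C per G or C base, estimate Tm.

Base counts: G=4, A=3, C=2, T=7
AT pairs contribute 10, GC pairs contribute 6.
Tm = 2×10 + 4×6 = 44°C

44°C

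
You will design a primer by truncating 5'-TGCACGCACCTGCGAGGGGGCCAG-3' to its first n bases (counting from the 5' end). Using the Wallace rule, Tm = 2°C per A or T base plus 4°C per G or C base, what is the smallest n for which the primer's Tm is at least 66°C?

First 18 bases: TGCACGCACCTGCGAGGG → Tm = 62°C (< 66°C)
First 19 bases: TGCACGCACCTGCGAGGGG → Tm = 66°C (≥ 66°C)
Since every base adds ≥2°C, Tm only increases with n, so the threshold is first crossed at n = 19.

n = 19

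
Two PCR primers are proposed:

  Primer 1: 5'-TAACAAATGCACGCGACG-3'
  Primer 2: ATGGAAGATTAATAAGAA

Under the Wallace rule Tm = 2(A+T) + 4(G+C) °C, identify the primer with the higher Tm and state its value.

Primer 1, 54°C

Primer 1: A+T=9, G+C=9 → Tm = 2(9)+4(9) = 54°C
Primer 2: A+T=14, G+C=4 → Tm = 2(14)+4(4) = 44°C
54°C vs 44°C → primer 1 is higher.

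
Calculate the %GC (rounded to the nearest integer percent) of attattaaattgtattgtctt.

14%

Counting bases: A=6, C=1, G=2, T=12
G+C = 2 + 1 = 3 out of 21 bases
%GC = 3/21 × 100 = 14.29% ≈ 14%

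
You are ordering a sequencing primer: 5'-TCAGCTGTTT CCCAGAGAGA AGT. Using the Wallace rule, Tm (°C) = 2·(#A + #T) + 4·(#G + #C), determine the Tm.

68°C

Base counts: C=5, G=6, T=6, A=6
AT pairs contribute 12, GC pairs contribute 11.
Tm = 4·11 + 2·12 = 44 + 24 = 68°C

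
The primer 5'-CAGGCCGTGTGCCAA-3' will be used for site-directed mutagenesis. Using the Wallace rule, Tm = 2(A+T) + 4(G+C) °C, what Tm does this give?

50°C

Base counts: C=5, G=5, A=3, T=2
So N_AT = 5 and N_GC = 10.
Tm = 2×5 + 4×10 = 50°C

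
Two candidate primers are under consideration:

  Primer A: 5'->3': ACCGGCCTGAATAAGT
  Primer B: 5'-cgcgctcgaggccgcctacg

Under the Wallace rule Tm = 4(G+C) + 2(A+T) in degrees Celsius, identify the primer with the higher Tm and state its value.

Primer A: A+T=8, G+C=8 → Tm = 2(8)+4(8) = 48°C
Primer B: A+T=4, G+C=16 → Tm = 2(4)+4(16) = 72°C
48°C vs 72°C → primer B is higher.

Primer B, 72°C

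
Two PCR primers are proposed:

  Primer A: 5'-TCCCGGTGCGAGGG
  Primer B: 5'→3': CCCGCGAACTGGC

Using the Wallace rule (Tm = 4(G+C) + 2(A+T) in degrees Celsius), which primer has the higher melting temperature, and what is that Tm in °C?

Primer A, 50°C

Primer A: A+T=3, G+C=11 → Tm = 2(3)+4(11) = 50°C
Primer B: A+T=3, G+C=10 → Tm = 2(3)+4(10) = 46°C
50°C vs 46°C → primer A is higher.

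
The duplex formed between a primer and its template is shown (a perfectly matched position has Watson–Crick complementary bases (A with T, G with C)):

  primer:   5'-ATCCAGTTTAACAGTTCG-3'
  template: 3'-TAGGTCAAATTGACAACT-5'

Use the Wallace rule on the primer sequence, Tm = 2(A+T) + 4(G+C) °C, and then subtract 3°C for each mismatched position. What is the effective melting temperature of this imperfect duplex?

Primer base counts: A=5, T=6, G=3, C=4 → A+T=11, G+C=7
Perfect-match Tm = 2(11) + 4(7) = 22 + 28 = 50°C
Mismatches (positions where the bases are not complementary): 3 (at positions 13, 17, 18)
Effective Tm = 50 − 3×3 = 50 − 9 = 41°C

41°C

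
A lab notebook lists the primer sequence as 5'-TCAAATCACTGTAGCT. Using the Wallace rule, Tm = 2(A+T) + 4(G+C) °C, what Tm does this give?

44°C

C=4, T=5, G=2, A=5
AT pairs contribute 10, GC pairs contribute 6.
Tm = 2(10) + 4(6) = 20 + 24 = 44°C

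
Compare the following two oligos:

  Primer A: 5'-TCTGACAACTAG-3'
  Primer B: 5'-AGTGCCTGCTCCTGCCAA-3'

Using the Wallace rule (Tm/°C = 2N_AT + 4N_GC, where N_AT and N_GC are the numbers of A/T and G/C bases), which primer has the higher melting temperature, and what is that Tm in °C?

Primer A: A+T=7, G+C=5 → Tm = 2(7)+4(5) = 34°C
Primer B: A+T=7, G+C=11 → Tm = 2(7)+4(11) = 58°C
34°C vs 58°C → primer B is higher.

Primer B, 58°C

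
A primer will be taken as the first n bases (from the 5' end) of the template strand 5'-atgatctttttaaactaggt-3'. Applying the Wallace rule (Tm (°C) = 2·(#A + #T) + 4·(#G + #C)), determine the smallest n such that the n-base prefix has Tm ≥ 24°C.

n = 10

First 9 bases: ATGATCTTT → Tm = 22°C (< 24°C)
First 10 bases: ATGATCTTTT → Tm = 24°C (≥ 24°C)
Since every base adds ≥2°C, Tm only increases with n, so the threshold is first crossed at n = 10.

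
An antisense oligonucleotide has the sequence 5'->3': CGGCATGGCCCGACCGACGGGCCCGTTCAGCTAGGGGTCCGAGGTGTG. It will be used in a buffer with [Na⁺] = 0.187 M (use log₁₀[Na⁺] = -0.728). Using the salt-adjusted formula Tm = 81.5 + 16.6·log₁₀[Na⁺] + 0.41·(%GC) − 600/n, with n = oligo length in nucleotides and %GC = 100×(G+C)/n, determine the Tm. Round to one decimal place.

Length n = 48. C=15, T=7, G=20, A=6
G+C = 35, so %GC = 35/48 × 100 = 72.917%
Salt term: 16.6 × (-0.728) = -12.085
GC term: 0.41 × 72.917 = 29.896; length term: −600/48 = −12.5
Tm = 81.5 + (-12.085) + 29.896 − 12.5 = 86.811 → 86.8°C

86.8°C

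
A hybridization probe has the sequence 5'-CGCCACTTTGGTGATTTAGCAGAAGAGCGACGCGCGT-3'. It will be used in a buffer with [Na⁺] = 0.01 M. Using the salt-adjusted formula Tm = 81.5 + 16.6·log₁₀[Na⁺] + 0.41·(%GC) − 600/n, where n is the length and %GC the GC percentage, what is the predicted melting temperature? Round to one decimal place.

Length n = 37. C=9, T=8, G=12, A=8
G+C = 21, so %GC = 21/37 × 100 = 56.757%
Salt term: 16.6 × (-2) = -33.2
GC term: 0.41 × 56.757 = 23.27; length term: −600/37 = −16.216
Tm = 81.5 + (-33.2) + 23.27 − 16.216 = 55.354 → 55.4°C

55.4°C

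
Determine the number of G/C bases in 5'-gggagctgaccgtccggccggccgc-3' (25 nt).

21

Counting bases: G=11, A=2, T=2, C=10
Total G or C: 11 + 10 = 21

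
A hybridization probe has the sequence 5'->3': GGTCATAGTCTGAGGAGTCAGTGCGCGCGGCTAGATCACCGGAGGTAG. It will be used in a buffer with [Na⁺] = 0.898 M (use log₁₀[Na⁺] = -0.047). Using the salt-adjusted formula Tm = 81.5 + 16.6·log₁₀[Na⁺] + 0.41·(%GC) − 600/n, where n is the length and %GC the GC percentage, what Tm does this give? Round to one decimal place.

93.0°C

Length n = 48. Counting bases: A=10, G=19, C=10, T=9
G+C = 29, so %GC = 29/48 × 100 = 60.417%
Salt term: 16.6 × (-0.047) = -0.78
GC term: 0.41 × 60.417 = 24.771; length term: −600/48 = −12.5
Tm = 81.5 + (-0.78) + 24.771 − 12.5 = 92.991 → 93.0°C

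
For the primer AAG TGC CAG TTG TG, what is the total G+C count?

T=4, C=2, G=5, A=3
G+C = 5 + 2 = 7

7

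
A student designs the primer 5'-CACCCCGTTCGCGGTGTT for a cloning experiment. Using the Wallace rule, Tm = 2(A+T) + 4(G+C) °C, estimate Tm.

Base counts: T=5, G=5, C=7, A=1
AT pairs contribute 6, GC pairs contribute 12.
Tm = 2×6 + 4×12 = 60°C

60°C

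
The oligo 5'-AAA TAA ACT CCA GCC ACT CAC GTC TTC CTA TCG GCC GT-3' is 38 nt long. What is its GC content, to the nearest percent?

50%

Scanning the sequence gives T=9, A=10, G=5, C=14.
G+C = 5 + 14 = 19 out of 38 bases
%GC = 19/38 × 100 = 50% ≈ 50%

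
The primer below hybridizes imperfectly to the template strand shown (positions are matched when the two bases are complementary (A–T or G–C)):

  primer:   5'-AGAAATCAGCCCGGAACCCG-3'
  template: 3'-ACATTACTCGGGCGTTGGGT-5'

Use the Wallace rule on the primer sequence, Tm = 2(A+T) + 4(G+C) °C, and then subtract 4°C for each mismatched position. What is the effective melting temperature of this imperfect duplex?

44°C

Primer base counts: A=7, T=1, G=5, C=7 → A+T=8, G+C=12
Perfect-match Tm = 2(8) + 4(12) = 16 + 48 = 64°C
Mismatches (positions where the bases are not complementary): 5 (at positions 1, 3, 7, 14, 20)
Effective Tm = 64 − 5×4 = 64 − 20 = 44°C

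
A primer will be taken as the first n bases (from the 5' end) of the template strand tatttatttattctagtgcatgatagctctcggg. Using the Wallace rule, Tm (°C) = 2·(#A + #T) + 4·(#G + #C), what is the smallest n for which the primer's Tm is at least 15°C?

First 7 bases: TATTTAT → Tm = 14°C (< 15°C)
First 8 bases: TATTTATT → Tm = 16°C (≥ 15°C)
Each additional base adds 2°C (A/T) or 4°C (G/C), so Tm is non-decreasing in n; n = 8 is the first length to reach 15°C.

n = 8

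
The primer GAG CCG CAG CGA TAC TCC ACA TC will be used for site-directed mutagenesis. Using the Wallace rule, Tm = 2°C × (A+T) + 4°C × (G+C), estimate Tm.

Scanning the sequence gives A=6, T=3, C=9, G=5.
So N_AT = 9 and N_GC = 14.
Tm = 2(9) + 4(14) = 18 + 56 = 74°C

74°C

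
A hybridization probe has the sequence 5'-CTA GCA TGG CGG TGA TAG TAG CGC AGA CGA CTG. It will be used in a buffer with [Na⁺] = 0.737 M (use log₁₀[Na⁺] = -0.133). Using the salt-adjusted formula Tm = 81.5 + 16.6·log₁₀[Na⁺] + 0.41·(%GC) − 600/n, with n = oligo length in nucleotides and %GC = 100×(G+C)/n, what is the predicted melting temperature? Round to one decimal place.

Length n = 33. Counting bases: G=12, A=8, T=6, C=7
G+C = 19, so %GC = 19/33 × 100 = 57.576%
Salt term: 16.6 × (-0.133) = -2.208
GC term: 0.41 × 57.576 = 23.606; length term: −600/33 = −18.182
Tm = 81.5 + (-2.208) + 23.606 − 18.182 = 84.716 → 84.7°C

84.7°C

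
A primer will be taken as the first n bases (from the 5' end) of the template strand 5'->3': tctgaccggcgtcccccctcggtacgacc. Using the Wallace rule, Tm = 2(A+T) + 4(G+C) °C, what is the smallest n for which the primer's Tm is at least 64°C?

n = 18

First 17 bases: TCTGACCGGCGTCCCCC → Tm = 60°C (< 64°C)
First 18 bases: TCTGACCGGCGTCCCCCC → Tm = 64°C (≥ 64°C)
Since every base adds ≥2°C, Tm only increases with n, so the threshold is first crossed at n = 18.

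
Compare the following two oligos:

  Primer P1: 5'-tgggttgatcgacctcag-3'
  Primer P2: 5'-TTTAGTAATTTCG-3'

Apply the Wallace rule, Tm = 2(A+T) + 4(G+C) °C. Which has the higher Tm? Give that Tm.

Primer P1, 56°C

Primer P1: A+T=8, G+C=10 → Tm = 2(8)+4(10) = 56°C
Primer P2: A+T=10, G+C=3 → Tm = 2(10)+4(3) = 32°C
56°C vs 32°C → primer P1 is higher.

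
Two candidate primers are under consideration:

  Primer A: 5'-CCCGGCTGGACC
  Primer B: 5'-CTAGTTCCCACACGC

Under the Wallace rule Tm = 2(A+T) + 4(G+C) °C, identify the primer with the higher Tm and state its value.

Primer A: A+T=2, G+C=10 → Tm = 2(2)+4(10) = 44°C
Primer B: A+T=6, G+C=9 → Tm = 2(6)+4(9) = 48°C
44°C vs 48°C → primer B is higher.

Primer B, 48°C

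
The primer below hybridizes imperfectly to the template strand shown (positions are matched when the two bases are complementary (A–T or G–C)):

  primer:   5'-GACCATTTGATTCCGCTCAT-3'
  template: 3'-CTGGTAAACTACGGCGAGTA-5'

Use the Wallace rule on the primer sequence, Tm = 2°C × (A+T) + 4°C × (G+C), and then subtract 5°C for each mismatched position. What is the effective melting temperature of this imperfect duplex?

Primer base counts: A=4, T=7, G=3, C=6 → A+T=11, G+C=9
Perfect-match Tm = 2(11) + 4(9) = 22 + 36 = 58°C
Mismatches (positions where the bases are not complementary): 1 (at position 12)
Effective Tm = 58 − 1×5 = 58 − 5 = 53°C

53°C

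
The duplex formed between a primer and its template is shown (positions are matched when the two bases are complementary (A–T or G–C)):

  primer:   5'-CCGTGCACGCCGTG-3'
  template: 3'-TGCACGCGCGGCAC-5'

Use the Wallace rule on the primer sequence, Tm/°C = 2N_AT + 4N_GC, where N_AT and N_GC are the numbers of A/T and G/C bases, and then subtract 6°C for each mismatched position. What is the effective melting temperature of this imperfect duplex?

38°C

Primer base counts: A=1, T=2, G=5, C=6 → A+T=3, G+C=11
Perfect-match Tm = 2(3) + 4(11) = 6 + 44 = 50°C
Mismatches (positions where the bases are not complementary): 2 (at positions 1, 7)
Effective Tm = 50 − 2×6 = 50 − 12 = 38°C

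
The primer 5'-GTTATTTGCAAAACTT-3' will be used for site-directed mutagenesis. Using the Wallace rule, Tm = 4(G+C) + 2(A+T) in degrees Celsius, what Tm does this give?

40°C

A=5, C=2, G=2, T=7
AT pairs contribute 12, GC pairs contribute 4.
Tm = 2×12 + 4×4 = 40°C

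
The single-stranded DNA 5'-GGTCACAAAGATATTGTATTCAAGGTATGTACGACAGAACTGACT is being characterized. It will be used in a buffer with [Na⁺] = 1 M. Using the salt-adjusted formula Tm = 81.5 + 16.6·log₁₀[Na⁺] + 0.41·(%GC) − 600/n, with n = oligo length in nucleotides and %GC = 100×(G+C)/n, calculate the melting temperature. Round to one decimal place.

83.7°C

Length n = 45. Base counts: C=7, A=16, G=10, T=12
G+C = 17, so %GC = 17/45 × 100 = 37.778%
Salt term: 16.6 × (0) = 0
GC term: 0.41 × 37.778 = 15.489; length term: −600/45 = −13.333
Tm = 81.5 + (0) + 15.489 − 13.333 = 83.656 → 83.7°C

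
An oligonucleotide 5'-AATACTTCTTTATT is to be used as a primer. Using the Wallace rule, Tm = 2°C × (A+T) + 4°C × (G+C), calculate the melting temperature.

32°C

Counting bases: T=8, C=2, G=0, A=4
AT pairs contribute 12, GC pairs contribute 2.
Tm = 2×12 + 4×2 = 32°C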